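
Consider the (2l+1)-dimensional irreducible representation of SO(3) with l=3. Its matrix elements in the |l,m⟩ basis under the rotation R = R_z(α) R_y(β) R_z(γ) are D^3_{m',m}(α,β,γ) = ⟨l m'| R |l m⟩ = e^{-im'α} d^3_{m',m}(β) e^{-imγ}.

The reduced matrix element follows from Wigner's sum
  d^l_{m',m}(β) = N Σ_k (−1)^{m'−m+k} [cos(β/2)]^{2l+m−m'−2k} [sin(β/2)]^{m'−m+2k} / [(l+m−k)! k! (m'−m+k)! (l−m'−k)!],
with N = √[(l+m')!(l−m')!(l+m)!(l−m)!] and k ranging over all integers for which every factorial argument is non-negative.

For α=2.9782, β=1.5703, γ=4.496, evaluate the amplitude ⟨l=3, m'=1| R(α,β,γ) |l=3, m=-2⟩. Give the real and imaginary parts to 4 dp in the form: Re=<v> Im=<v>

D^3_{1,-2}(2.9782,1.5703,4.496) = e^{-i·1·2.9782}·d^3_{1,-2}(1.5703)·e^{-i·-2·4.496}. Compute d first:
c=cos(1.5703/2)=0.707282, s=sin(1.5703/2)=0.706931; N=√[24·2·1·120]=75.894664
k: max(0,(-2)−(1))=0 … min(3+(-2),3−(1))=1
  k=0: (−1)^3·75.8947/(12)·0.7073^3·0.7069^3 = -0.790569
  k=1: (−1)^4·75.8947/(24)·0.7073^1·0.7069^5 = +0.394892
d^3_{1,-2}(1.5703) = -0.790569 +0.394892 = -0.395677
Phases: e^{-i·(1)·2.9782}=-0.986681-0.162667i, e^{-i·(-2)·4.496}=-0.907804+0.419394i ⇒ D=-0.381407+0.105305i

Re=-0.3814 Im=0.1053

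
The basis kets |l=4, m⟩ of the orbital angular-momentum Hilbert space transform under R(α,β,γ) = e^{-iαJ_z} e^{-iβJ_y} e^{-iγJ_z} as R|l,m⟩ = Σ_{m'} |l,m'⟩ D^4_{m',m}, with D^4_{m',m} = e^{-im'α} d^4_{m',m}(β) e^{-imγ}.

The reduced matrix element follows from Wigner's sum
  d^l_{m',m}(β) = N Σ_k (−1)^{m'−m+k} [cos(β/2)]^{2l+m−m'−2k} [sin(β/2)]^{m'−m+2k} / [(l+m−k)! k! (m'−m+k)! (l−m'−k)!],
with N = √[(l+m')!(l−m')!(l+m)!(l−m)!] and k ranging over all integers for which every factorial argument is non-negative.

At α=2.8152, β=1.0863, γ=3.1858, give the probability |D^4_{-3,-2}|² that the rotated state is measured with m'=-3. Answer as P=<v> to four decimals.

P=0.0037

D^4_{-3,-2}(2.8152,1.0863,3.1858) = e^{-i·-3·2.8152}·d^4_{-3,-2}(1.0863)·e^{-i·-2·3.1858}. Compute d first:
Half-angle: c=0.856085, s=0.516835. N=√(1·5040·2·720)=2693.993318
The bounds max(0,m−m')=1 and min(l+m,l−m')=2 give 2 terms
  k=1: (−1)^0·2693.9933/(720)·0.8561^7·0.5168^1 = +0.651679
  k=2: (−1)^1·2693.9933/(240)·0.8561^5·0.5168^3 = -0.712567
d^4_{-3,-2}(1.0863) = +0.651679 -0.712567 = -0.060888
|D^4_{-3,-2}|² = |d^4_{-3,-2}(β)|² = (-0.060888)² = 0.003707 (the z-rotation phases have unit modulus)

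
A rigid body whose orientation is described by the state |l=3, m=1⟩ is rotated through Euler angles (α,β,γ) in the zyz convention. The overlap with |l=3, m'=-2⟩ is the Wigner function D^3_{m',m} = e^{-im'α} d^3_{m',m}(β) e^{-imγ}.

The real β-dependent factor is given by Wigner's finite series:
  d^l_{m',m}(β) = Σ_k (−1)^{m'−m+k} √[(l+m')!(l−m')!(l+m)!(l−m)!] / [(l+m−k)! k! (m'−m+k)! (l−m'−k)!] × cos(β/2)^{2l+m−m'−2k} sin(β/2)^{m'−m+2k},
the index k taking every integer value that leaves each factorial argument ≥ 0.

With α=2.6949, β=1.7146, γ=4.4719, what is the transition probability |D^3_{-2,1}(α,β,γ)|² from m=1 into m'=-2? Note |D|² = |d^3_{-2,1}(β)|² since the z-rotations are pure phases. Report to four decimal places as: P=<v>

First d^3_{-2,1}(β=1.7146), then the phase factors e^{-i(-2)α} and e^{-i(1)γ}:
Half-angle: c=0.654481, s=0.756078. N=√(1·120·24·2)=75.894664
Admissible k: 3..4 (factorial args all ≥0)
  k=3: (−1)^0·75.8947/(12)·0.6545^3·0.7561^3 = +0.766341
  k=4: (−1)^1·75.8947/(24)·0.6545^1·0.7561^5 = -0.511365
d^3_{-2,1}(1.7146) = +0.766341 -0.511365 = +0.254976
|D^3_{-2,1}|² = |d^3_{-2,1}(β)|² = (+0.254976)² = 0.065013 (the z-rotation phases have unit modulus)

P=0.0650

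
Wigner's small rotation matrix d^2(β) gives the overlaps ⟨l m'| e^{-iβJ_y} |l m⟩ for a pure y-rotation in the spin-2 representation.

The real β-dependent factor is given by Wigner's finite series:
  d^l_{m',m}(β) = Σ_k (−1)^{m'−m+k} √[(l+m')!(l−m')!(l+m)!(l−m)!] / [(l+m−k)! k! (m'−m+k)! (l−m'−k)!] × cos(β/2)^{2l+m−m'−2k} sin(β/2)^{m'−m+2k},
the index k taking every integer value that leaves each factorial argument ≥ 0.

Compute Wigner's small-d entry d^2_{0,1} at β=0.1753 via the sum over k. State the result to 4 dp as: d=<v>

d=0.2103

d^2_{0,1}(β=0.1753) via Wigner's sum:
With c≡cos(β/2)=0.996161 and s≡sin(β/2)=0.087538, N=[2·2·6·1]^{1/2}=4.898979
Admissible k: 1..2 (factorial args all ≥0)
  k=1: (−1)^0·4.8990/(2)·0.9962^3·0.0875^1 = +0.211963
  k=2: (−1)^1·4.8990/(2)·0.9962^1·0.0875^3 = -0.001637
d^2_{0,1}(0.1753) = +0.211963 -0.001637 = +0.210326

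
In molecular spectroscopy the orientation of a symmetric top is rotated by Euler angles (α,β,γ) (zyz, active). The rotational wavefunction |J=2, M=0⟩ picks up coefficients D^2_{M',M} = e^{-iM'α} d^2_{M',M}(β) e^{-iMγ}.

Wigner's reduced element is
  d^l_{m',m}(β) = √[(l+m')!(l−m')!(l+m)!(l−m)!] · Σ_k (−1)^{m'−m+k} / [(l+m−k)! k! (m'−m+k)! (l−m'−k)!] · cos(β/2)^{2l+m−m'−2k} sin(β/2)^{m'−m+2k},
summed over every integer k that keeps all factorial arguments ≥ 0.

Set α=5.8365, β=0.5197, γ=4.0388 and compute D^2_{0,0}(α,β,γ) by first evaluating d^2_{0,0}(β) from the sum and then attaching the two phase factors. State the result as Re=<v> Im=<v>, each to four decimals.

Re=0.6301 Im=0.0000

Split into d^2_{0,0}(β=0.5197) × two z-phases.
Half-angle: c=0.966429, s=0.256936. N=√(2·2·2·2)=4.000000
Admissible k: 0..2 (factorial args all ≥0)
  k=0: (−1)^0·4.0000/(4)·0.9664^4·0.2569^0 = +0.872326
  k=1: (−1)^1·4.0000/(1)·0.9664^2·0.2569^2 = -0.246631
  k=2: (−1)^2·4.0000/(4)·0.9664^0·0.2569^4 = +0.004358
d^2_{0,0}(0.5197) = +0.872326 -0.246631 +0.004358 = +0.630053
D = (+1.000000+0.000000i)·(+0.630053)·(+1.000000+0.000000i) = +0.630053+0.000000i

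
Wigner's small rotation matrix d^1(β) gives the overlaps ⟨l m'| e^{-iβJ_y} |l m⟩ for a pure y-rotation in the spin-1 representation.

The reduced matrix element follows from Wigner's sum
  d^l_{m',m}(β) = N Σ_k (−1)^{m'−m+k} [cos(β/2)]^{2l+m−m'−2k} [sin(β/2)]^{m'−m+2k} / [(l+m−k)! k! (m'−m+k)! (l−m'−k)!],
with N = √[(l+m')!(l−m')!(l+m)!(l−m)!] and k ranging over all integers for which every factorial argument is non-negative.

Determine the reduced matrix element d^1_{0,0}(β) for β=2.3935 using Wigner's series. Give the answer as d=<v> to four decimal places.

d^1_{0,0}(β=2.3935) via Wigner's sum:
c=cos(2.3935/2)=0.365385, s=sin(2.3935/2)=0.930857; N=√[1·1·1·1]=1.000000
k: max(0,(0)−(0))=0 … min(1+(0),1−(0))=1
  k=0: (−1)^0·1.0000/(1)·0.3654^2·0.9309^0 = +0.133506
  k=1: (−1)^1·1.0000/(1)·0.3654^0·0.9309^2 = -0.866494
d^1_{0,0}(2.3935) = +0.133506 -0.866494 = -0.732988

d=-0.7330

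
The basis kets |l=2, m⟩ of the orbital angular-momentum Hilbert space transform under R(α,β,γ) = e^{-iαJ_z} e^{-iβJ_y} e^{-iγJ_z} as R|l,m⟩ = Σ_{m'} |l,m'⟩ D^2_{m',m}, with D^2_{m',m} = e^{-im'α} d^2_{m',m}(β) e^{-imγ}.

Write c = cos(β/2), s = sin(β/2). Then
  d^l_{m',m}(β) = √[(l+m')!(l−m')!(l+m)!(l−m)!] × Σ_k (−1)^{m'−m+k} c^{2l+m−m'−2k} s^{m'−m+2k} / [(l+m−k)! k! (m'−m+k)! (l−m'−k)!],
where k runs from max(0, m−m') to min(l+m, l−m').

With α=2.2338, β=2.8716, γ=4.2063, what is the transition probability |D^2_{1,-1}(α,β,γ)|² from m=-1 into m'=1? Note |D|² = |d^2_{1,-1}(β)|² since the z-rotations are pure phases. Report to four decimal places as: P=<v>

Split into d^2_{1,-1}(β=2.8716) × two z-phases.
c=cos(2.8716/2)=0.134587, s=sin(2.8716/2)=0.990902; N=√[6·1·1·6]=6.000000
k: max(0,(-1)−(1))=0 … min(2+(-1),2−(1))=1
  k=0: (−1)^2·6.0000/(2)·0.1346^2·0.9909^2 = +0.053356
  k=1: (−1)^3·6.0000/(6)·0.1346^0·0.9909^4 = -0.964101
d^2_{1,-1}(2.8716) = +0.053356 -0.964101 = -0.910745
|D^2_{1,-1}|² = |d^2_{1,-1}(β)|² = (-0.910745)² = 0.829456 (the z-rotation phases have unit modulus)

P=0.8295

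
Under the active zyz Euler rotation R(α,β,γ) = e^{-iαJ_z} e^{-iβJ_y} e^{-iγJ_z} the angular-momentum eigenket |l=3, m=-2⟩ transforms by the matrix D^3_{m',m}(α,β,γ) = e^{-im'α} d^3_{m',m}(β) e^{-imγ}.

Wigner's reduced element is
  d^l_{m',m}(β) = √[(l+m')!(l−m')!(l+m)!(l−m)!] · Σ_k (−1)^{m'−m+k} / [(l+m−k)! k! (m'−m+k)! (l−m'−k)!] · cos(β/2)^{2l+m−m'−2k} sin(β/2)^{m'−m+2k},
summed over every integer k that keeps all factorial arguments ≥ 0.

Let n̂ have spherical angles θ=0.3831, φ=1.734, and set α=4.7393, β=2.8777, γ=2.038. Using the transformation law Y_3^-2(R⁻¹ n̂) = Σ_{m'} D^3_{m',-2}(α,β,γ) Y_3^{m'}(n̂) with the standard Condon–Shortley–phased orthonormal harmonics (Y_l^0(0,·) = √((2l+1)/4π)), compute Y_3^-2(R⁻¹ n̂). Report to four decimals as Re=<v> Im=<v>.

Re=-0.0031 Im=0.0159

Need the full column D^3_{m',-2} for m'=−3..3 at α=4.7393, β=2.8777, γ=2.038.
cos(β/2)=0.131564, sin(β/2)=0.991308
d^3_{-3,-2}: single k=1 term ⇒ +0.000096;  D = +0.000081-0.000050i
d^3_{-2,-2}: k∈[0..1] ⇒ +0.000005 -0.001472 = -0.001467;  D = -0.000807-0.001225i
d^3_{-1,-2}: k∈[0..1] ⇒ -0.000124 +0.014030 = +0.013907;  D = -0.011403+0.007961i
d^3_{0,-2}: k∈[0..1] ⇒ +0.001613 -0.091552 = -0.089939;  D = +0.053451+0.072333i
d^3_{1,-2}: k∈[0..1] ⇒ -0.014030 +0.398271 = +0.384241;  D = +0.302768-0.236585i
d^3_{2,-2}: k∈[0..1] ⇒ +0.083575 -0.948967 = -0.865391;  D = -0.550995-0.667313i
d^3_{3,-2}: single k=0 term ⇒ -0.308499;  D = +0.232516-0.202751i
Y_3^{m'}(θ=0.3831,φ=1.734) and Σ D·Y over m':
  (+0.0001-0.0001i)·(+0.0102+0.0192i)  (-0.0008-0.0012i)·(-0.1255+0.0425i)  (-0.0114+0.0080i)·(-0.0648-0.3935i)  (+0.0535+0.0723i)·(+0.4504+0.0000i)  (+0.3028-0.2366i)·(+0.0648-0.3935i)  (-0.5510-0.6673i)·(-0.1255-0.0425i)  (+0.2325-0.2028i)·(-0.0102+0.0192i)
Y_3^-2(R⁻¹ n̂) = -0.003078+0.015862i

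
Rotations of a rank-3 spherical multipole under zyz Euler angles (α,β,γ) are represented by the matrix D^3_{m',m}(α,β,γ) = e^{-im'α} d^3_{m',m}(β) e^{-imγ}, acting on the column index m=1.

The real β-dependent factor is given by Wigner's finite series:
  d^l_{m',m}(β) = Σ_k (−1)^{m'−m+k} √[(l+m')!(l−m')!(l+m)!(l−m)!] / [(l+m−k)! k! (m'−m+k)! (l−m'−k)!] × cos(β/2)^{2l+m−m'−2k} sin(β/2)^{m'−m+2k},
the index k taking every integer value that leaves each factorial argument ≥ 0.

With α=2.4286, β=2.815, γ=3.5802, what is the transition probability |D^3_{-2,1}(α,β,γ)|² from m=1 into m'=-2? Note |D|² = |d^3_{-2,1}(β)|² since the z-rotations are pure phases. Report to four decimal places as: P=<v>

P=0.2067

D^3_{-2,1}(2.4286,2.815,3.5802) = e^{-i·-2·2.4286}·d^3_{-2,1}(2.815)·e^{-i·1·3.5802}. Compute d first:
With c≡cos(β/2)=0.162572 and s≡sin(β/2)=0.986697, N=[1·120·24·2]^{1/2}=75.894664
The bounds max(0,m−m')=3 and min(l+m,l−m')=4 give 2 terms
  k=3: (−1)^0·75.8947/(12)·0.1626^3·0.9867^3 = +0.026104
  k=4: (−1)^1·75.8947/(24)·0.1626^1·0.9867^5 = -0.480798
d^3_{-2,1}(2.815) = +0.026104 -0.480798 = -0.454694
|D^3_{-2,1}|² = |d^3_{-2,1}(β)|² = (-0.454694)² = 0.206747 (the z-rotation phases have unit modulus)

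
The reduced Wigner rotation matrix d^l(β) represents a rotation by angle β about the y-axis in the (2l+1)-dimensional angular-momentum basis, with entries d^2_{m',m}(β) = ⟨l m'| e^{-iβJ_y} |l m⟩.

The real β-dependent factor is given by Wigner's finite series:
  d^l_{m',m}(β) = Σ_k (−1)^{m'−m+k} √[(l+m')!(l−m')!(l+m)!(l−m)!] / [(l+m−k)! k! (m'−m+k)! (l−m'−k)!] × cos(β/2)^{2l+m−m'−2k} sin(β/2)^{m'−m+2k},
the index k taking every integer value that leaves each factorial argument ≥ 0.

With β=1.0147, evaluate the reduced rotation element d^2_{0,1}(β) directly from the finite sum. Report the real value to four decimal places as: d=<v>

d=0.5491

d^2_{0,1}(β=1.0147) via Wigner's sum:
c=cos(1.0147/2)=0.874035, s=sin(1.0147/2)=0.485863; N=√[2·2·6·1]=4.898979
Admissible k: 1..2 (factorial args all ≥0)
  k=1: (−1)^0·4.8990/(2)·0.8740^3·0.4859^1 = +0.794650
  k=2: (−1)^1·4.8990/(2)·0.8740^1·0.4859^3 = -0.245553
d^2_{0,1}(1.0147) = +0.794650 -0.245553 = +0.549097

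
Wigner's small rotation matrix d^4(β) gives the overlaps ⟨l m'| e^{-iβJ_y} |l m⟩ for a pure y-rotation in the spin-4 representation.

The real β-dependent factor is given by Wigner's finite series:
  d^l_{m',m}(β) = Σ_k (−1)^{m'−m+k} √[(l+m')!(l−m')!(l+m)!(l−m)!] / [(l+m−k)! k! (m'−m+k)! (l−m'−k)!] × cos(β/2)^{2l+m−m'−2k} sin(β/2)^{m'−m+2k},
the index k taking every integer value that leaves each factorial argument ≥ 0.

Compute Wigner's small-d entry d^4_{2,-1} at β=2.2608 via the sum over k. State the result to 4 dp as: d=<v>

d=-0.0484

d^4_{2,-1}(β=2.2608) via Wigner's sum:
With c≡cos(β/2)=0.426298 and s≡sin(β/2)=0.904583, N=[720·2·6·120]^{1/2}=1018.233765
Admissible k: 0..2 (factorial args all ≥0)
  k=0: (−1)^3·1018.2338/(72)·0.4263^5·0.9046^3 = -0.147376
  k=1: (−1)^4·1018.2338/(48)·0.4263^3·0.9046^5 = +0.995377
  k=2: (−1)^5·1018.2338/(240)·0.4263^1·0.9046^7 = -0.896371
d^4_{2,-1}(2.2608) = -0.147376 +0.995377 -0.896371 = -0.048370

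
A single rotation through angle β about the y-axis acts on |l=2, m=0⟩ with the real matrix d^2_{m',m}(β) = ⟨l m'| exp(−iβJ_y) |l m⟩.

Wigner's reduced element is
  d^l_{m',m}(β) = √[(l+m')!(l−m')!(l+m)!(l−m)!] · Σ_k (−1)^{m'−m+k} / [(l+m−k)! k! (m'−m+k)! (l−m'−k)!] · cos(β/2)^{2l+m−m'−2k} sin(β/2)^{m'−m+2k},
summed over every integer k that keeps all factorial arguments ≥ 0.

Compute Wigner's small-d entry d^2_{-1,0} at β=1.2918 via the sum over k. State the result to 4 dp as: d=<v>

d=0.3242

d^2_{-1,0}(β=1.2918) via Wigner's sum:
With c≡cos(β/2)=0.798558 and s≡sin(β/2)=0.601917, N=[1·6·2·2]^{1/2}=4.898979
k∈{1,2} keeps every argument non-negative
  k=1: (−1)^0·4.8990/(2)·0.7986^3·0.6019^1 = +0.750814
  k=2: (−1)^1·4.8990/(2)·0.7986^1·0.6019^3 = -0.426573
d^2_{-1,0}(1.2918) = +0.750814 -0.426573 = +0.324242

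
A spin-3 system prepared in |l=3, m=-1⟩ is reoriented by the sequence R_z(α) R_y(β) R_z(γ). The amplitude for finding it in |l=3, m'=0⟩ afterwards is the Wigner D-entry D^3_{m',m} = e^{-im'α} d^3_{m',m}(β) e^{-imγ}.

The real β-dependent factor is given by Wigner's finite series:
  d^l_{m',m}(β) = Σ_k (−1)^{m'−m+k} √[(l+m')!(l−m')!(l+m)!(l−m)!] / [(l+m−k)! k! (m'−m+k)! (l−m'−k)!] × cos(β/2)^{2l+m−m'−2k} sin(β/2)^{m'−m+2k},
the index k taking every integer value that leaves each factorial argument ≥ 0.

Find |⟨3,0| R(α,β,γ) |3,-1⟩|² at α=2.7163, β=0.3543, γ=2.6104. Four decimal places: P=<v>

D^3_{0,-1}(2.7163,0.3543,2.6104) = e^{-i·0·2.7163}·d^3_{0,-1}(0.3543)·e^{-i·-1·2.6104}. Compute d first:
c=cos(0.3543/2)=0.984350, s=sin(0.3543/2)=0.176225; N=√[6·6·2·24]=41.569219
k: max(0,(-1)−(0))=0 … min(3+(-1),3−(0))=2
  k=0: (−1)^1·41.5692/(12)·0.9843^5·0.1762^1 = -0.564164
  k=1: (−1)^2·41.5692/(4)·0.9843^3·0.1762^3 = +0.054245
  k=2: (−1)^3·41.5692/(12)·0.9843^1·0.1762^5 = -0.000580
d^3_{0,-1}(0.3543) = -0.564164 +0.054245 -0.000580 = -0.510498
|D^3_{0,-1}|² = |d^3_{0,-1}(β)|² = (-0.510498)² = 0.260609 (the z-rotation phases have unit modulus)

P=0.2606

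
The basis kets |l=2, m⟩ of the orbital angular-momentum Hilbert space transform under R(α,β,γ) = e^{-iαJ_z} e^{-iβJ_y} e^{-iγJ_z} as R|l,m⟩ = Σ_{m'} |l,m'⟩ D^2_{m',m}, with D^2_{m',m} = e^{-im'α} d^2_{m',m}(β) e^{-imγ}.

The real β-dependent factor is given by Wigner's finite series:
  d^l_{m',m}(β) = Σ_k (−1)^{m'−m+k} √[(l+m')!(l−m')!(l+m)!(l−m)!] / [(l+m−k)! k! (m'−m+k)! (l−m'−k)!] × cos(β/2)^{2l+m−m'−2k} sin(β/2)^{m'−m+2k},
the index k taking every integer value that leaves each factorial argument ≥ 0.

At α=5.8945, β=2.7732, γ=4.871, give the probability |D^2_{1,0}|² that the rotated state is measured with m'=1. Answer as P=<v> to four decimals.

D^2_{1,0}(5.8945,2.7732,4.871) = e^{-i·1·5.8945}·d^2_{1,0}(2.7732)·e^{-i·0·4.871}. Compute d first:
c=cos(2.7732/2)=0.183157, s=sin(2.7732/2)=0.983084; N=√[6·1·2·2]=4.898979
k: max(0,(0)−(1))=0 … min(2+(0),2−(1))=1
  k=0: (−1)^1·4.8990/(2)·0.1832^3·0.9831^1 = -0.014796
  k=1: (−1)^2·4.8990/(2)·0.1832^1·0.9831^3 = +0.426255
d^2_{1,0}(2.7732) = -0.014796 +0.426255 = +0.411459
|D^2_{1,0}|² = |d^2_{1,0}(β)|² = (+0.411459)² = 0.169299 (the z-rotation phases have unit modulus)

P=0.1693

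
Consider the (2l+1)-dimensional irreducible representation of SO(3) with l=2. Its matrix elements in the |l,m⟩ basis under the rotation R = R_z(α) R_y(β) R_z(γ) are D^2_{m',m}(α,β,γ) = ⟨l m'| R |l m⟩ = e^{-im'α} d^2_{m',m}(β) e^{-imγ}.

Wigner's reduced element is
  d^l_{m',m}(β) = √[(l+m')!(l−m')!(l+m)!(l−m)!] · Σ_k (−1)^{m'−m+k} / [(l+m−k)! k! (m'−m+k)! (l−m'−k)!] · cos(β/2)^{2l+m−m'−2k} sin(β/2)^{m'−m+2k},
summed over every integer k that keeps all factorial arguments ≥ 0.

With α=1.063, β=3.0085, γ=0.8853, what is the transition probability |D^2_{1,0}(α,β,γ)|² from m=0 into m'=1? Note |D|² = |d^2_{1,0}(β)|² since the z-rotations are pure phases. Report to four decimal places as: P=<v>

D^2_{1,0}(1.063,3.0085,0.8853) = e^{-i·1·1.063}·d^2_{1,0}(3.0085)·e^{-i·0·0.8853}. Compute d first:
Half-angle: c=0.066497, s=0.997787. N=√(6·1·2·2)=4.898979
The bounds max(0,m−m')=0 and min(l+m,l−m')=1 give 2 terms
  k=0: (−1)^1·4.8990/(2)·0.0665^3·0.9978^1 = -0.000719
  k=1: (−1)^2·4.8990/(2)·0.0665^1·0.9978^3 = +0.161805
d^2_{1,0}(3.0085) = -0.000719 +0.161805 = +0.161086
|D^2_{1,0}|² = |d^2_{1,0}(β)|² = (+0.161086)² = 0.025949 (the z-rotation phases have unit modulus)

P=0.0259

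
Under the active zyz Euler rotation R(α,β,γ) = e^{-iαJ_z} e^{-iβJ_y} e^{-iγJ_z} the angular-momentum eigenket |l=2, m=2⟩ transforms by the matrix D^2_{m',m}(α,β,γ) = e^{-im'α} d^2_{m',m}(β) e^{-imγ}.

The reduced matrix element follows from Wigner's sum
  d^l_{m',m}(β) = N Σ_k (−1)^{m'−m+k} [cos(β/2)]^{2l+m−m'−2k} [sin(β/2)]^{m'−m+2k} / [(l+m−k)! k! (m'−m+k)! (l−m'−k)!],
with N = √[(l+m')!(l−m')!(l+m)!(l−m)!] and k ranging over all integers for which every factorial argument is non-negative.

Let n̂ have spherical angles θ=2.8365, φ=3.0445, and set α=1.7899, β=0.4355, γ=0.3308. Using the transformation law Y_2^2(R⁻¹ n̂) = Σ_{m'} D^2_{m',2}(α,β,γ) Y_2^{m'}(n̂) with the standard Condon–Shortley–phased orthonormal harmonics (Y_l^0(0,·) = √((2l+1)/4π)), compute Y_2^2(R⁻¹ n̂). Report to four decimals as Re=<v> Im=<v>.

Re=0.1135 Im=0.0478

Need the full column D^2_{m',2} for m'=−2..2 at α=1.7899, β=0.4355, γ=0.3308.
cos(β/2)=0.976386, sin(β/2)=0.216033
d^2_{-2,2}: single k=4 term ⇒ +0.002178;  D = -0.002124+0.000483i
d^2_{-1,2}: single k=3 term ⇒ +0.019689;  D = +0.008431+0.017792i
d^2_{0,2}: single k=2 term ⇒ +0.108983;  D = +0.085989-0.066957i
d^2_{1,2}: single k=1 term ⇒ +0.402175;  D = -0.310152-0.256028i
d^2_{2,2}: single k=0 term ⇒ +0.908837;  D = -0.412401+0.809883i
Y_2^{m'}(θ=2.8365,φ=3.0445) and Σ D·Y over m':
  (-0.0021+0.0005i)·(+0.0342+0.0067i)  (+0.0084+0.0178i)·(+0.2203+0.0215i)  (+0.0860-0.0670i)·(+0.5454+0.0000i)  (-0.3102-0.2560i)·(-0.2203+0.0215i)  (-0.4124+0.8099i)·(+0.0342-0.0067i)
Y_2^2(R⁻¹ n̂) = +0.113463+0.047802i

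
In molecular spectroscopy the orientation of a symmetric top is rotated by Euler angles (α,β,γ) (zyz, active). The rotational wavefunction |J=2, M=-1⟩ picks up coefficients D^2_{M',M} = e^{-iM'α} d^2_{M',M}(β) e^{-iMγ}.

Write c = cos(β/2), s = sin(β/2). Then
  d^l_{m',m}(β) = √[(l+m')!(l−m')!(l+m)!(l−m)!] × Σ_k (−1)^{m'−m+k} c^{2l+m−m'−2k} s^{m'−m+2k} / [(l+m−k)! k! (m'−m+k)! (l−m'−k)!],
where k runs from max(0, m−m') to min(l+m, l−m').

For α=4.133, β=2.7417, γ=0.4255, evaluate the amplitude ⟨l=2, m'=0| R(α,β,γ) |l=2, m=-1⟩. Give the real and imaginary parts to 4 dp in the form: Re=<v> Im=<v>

D^2_{0,-1}(4.133,2.7417,0.4255) = e^{-i·0·4.133}·d^2_{0,-1}(2.7417)·e^{-i·-1·0.4255}. Compute d first:
c=cos(2.7417/2)=0.198617, s=sin(2.7417/2)=0.980077; N=√[2·2·1·6]=4.898979
k: max(0,(-1)−(0))=0 … min(2+(-1),2−(0))=1
  k=0: (−1)^1·4.8990/(2)·0.1986^3·0.9801^1 = -0.018810
  k=1: (−1)^2·4.8990/(2)·0.1986^1·0.9801^3 = +0.458007
d^2_{0,-1}(2.7417) = -0.018810 +0.458007 = +0.439197
Phases: e^{-i·(0)·4.133}=+1.000000+0.000000i, e^{-i·(-1)·0.4255}=+0.910832+0.412776i ⇒ D=+0.400035+0.181290i

Re=0.4000 Im=0.1813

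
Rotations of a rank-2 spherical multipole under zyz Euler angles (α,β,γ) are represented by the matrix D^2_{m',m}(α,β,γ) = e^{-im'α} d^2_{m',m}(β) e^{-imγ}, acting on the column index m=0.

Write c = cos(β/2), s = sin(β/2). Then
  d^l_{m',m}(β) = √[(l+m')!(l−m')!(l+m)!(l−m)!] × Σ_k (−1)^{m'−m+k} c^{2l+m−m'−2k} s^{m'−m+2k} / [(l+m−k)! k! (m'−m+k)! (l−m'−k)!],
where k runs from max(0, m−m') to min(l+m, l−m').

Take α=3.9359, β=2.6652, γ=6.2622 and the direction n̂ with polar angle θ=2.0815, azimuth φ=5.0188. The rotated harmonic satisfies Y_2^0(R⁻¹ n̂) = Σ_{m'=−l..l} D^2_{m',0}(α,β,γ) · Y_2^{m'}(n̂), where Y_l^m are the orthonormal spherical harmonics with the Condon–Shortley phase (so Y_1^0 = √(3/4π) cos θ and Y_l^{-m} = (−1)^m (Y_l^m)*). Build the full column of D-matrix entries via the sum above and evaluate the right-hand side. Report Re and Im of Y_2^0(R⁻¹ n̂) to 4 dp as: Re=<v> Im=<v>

Re=0.0506 Im=0.0000

Need the full column D^2_{m',0} for m'=−2..2 at α=3.9359, β=2.6652, γ=6.2622.
cos(β/2)=0.235950, sin(β/2)=0.971765
d^2_{-2,0}: single k=2 term ⇒ +0.128777;  D = -0.002294+0.128757i
d^2_{-1,0}: k∈[1..2] ⇒ +0.031268 -0.530371 = -0.499103;  D = +0.349761+0.356050i
d^2_{0,0}: k∈[0..2] ⇒ +0.003099 -0.210292 +0.891754 = +0.684561;  D = +0.684561+0.000000i
d^2_{1,0}: k∈[0..1] ⇒ -0.031268 +0.530371 = +0.499103;  D = -0.349761+0.356050i
d^2_{2,0}: single k=0 term ⇒ +0.128777;  D = -0.002294-0.128757i
Y_2^{m'}(θ=2.0815,φ=5.0188) and Σ D·Y over m':
  (-0.0023+0.1288i)·(-0.2405+0.1691i)  (+0.3498+0.3560i)·(-0.0994-0.3141i)  (+0.6846+0.0000i)·(-0.0893+0.0000i)  (-0.3498+0.3560i)·(+0.0994-0.3141i)  (-0.0023-0.1288i)·(-0.2405-0.1691i)
Y_2^0(R⁻¹ n̂) = +0.050555-0.000000i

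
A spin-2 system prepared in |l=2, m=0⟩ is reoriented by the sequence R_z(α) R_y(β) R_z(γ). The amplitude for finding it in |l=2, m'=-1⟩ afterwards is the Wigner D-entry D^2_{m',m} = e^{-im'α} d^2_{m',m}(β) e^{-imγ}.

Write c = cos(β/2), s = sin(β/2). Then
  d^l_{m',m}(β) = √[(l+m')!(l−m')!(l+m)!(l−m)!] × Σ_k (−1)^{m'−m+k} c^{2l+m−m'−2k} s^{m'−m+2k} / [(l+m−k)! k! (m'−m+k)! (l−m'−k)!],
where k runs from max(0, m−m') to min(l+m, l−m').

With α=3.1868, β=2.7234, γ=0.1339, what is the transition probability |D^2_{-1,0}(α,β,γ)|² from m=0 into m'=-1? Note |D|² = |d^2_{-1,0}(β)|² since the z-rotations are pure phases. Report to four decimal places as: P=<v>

D^2_{-1,0}(3.1868,2.7234,0.1339) = e^{-i·-1·3.1868}·d^2_{-1,0}(2.7234)·e^{-i·0·0.1339}. Compute d first:
Half-angle: c=0.207576, s=0.978219. N=√(1·6·2·2)=4.898979
The bounds max(0,m−m')=1 and min(l+m,l−m')=2 give 2 terms
  k=1: (−1)^0·4.8990/(2)·0.2076^3·0.9782^1 = +0.021431
  k=2: (−1)^1·4.8990/(2)·0.2076^1·0.9782^3 = -0.475950
d^2_{-1,0}(2.7234) = +0.021431 -0.475950 = -0.454518
|D^2_{-1,0}|² = |d^2_{-1,0}(β)|² = (-0.454518)² = 0.206587 (the z-rotation phases have unit modulus)

P=0.2066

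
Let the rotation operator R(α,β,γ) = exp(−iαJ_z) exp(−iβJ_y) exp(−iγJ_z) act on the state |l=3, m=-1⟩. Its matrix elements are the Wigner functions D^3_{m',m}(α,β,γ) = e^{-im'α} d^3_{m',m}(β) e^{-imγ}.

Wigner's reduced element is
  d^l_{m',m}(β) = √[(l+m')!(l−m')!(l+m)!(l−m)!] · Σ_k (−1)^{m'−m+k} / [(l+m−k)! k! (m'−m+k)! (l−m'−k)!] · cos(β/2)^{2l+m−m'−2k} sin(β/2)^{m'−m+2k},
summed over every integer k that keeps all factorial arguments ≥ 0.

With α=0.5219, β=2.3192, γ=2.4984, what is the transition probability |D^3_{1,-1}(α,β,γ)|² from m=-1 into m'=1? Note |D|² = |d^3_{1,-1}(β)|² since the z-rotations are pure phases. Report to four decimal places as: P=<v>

P=0.0326

D^3_{1,-1}(0.5219,2.3192,2.4984) = e^{-i·1·0.5219}·d^3_{1,-1}(2.3192)·e^{-i·-1·2.4984}. Compute d first:
c=cos(2.3192/2)=0.399706, s=sin(2.3192/2)=0.916643; N=√[24·2·2·24]=48.000000
k∈{0,1,2} keeps every argument non-negative
  k=0: (−1)^2·48.0000/(8)·0.3997^4·0.9166^2 = +0.128681
  k=1: (−1)^3·48.0000/(6)·0.3997^2·0.9166^4 = -0.902346
  k=2: (−1)^4·48.0000/(48)·0.3997^0·0.9166^6 = +0.593201
d^3_{1,-1}(2.3192) = +0.128681 -0.902346 +0.593201 = -0.180464
|D^3_{1,-1}|² = |d^3_{1,-1}(β)|² = (-0.180464)² = 0.032567 (the z-rotation phases have unit modulus)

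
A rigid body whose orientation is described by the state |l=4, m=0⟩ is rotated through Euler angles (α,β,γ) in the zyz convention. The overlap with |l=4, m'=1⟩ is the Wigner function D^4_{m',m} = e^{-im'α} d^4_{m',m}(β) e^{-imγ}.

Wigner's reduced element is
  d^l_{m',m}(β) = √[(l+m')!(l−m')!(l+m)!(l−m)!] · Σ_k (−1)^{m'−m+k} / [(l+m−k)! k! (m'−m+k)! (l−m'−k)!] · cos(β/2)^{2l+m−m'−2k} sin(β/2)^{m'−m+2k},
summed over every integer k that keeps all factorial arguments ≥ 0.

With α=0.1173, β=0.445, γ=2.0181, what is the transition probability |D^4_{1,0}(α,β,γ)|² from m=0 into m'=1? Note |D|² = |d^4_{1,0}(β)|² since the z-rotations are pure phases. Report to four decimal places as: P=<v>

P=0.3447

Split into d^4_{1,0}(β=0.445) × two z-phases.
Half-angle: c=0.975349, s=0.220669. N=√(120·6·24·24)=643.987578
k: max(0,(0)−(1))=0 … min(4+(0),4−(1))=3
  k=0: (−1)^1·643.9876/(144)·0.9753^7·0.2207^1 = -0.828658
  k=1: (−1)^2·643.9876/(24)·0.9753^5·0.2207^3 = +0.254500
  k=2: (−1)^3·643.9876/(24)·0.9753^3·0.2207^5 = -0.013027
  k=3: (−1)^4·643.9876/(144)·0.9753^1·0.2207^7 = +0.000111
d^4_{1,0}(0.445) = -0.828658 +0.254500 -0.013027 +0.000111 = -0.587074
|D^4_{1,0}|² = |d^4_{1,0}(β)|² = (-0.587074)² = 0.344656 (the z-rotation phases have unit modulus)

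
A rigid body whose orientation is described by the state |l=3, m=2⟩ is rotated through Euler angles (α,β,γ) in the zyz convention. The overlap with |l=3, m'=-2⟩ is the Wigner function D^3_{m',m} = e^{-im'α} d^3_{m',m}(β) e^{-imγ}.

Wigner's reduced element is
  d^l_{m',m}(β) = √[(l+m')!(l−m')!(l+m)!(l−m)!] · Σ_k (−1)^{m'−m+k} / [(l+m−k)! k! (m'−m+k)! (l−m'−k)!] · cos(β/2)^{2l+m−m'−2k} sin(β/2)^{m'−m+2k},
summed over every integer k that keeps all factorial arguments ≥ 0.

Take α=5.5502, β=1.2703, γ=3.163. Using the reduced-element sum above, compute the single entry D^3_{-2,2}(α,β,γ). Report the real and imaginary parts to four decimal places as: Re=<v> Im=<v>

Re=0.0222 Im=-0.3572

First d^3_{-2,2}(β=1.2703), then the phase factors e^{-i(-2)α} and e^{-i(2)γ}:
c=cos(1.2703/2)=0.804983, s=sin(1.2703/2)=0.593298; N=√[1·120·120·1]=120.000000
k∈{4,5} keeps every argument non-negative
  k=4: (−1)^0·120.0000/(24)·0.8050^2·0.5933^4 = +0.401454
  k=5: (−1)^1·120.0000/(120)·0.8050^0·0.5933^6 = -0.043615
d^3_{-2,2}(1.2703) = +0.401454 -0.043615 = +0.357838
Attach z-rotation phases: D = e^{-i(-2)(5.5502)}·(+0.357838)·e^{-i(2)(3.163)} = +0.022176-0.357151i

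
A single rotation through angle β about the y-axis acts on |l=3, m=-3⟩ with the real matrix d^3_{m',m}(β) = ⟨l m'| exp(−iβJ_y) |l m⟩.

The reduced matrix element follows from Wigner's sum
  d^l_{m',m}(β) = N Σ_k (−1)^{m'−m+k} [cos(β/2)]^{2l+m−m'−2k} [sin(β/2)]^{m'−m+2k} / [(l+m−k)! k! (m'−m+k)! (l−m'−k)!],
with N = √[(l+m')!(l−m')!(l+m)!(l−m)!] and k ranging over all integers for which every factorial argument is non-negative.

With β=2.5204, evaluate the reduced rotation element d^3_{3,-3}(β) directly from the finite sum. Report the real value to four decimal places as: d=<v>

d=0.7451

d^3_{3,-3}(β=2.5204) via Wigner's sum:
Half-angle: c=0.305626, s=0.952151. N=√(720·1·1·720)=720.000000
k: max(0,(-3)−(3))=0 … min(3+(-3),3−(3))=0
  k=0: (−1)^6·720.0000/(720)·0.3056^0·0.9522^6 = +0.745137
d^3_{3,-3}(2.5204) = +0.745137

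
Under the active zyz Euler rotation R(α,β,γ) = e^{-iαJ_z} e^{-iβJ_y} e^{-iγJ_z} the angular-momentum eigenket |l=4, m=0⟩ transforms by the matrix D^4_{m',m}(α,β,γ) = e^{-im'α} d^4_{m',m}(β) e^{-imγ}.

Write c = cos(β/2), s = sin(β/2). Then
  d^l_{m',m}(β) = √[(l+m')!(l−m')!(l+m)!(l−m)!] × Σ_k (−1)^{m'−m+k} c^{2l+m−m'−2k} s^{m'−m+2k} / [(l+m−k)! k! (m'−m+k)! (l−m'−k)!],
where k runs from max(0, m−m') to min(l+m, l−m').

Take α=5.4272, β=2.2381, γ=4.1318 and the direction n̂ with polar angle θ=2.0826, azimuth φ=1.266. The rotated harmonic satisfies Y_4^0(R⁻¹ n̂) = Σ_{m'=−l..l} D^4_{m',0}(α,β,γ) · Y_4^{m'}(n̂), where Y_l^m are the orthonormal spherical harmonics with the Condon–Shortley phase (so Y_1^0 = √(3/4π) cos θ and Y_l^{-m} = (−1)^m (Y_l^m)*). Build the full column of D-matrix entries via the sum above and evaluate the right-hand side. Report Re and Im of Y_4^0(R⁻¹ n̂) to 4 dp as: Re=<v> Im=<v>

Need the full column D^4_{m',0} for m'=−4..4 at α=5.4272, β=2.2381, γ=4.1318.
cos(β/2)=0.436537, sin(β/2)=0.899686
d^4_{-4,0}: single k=4 term ⇒ +0.199067;  D = -0.191184+0.055462i
d^4_{-3,0}: k∈[3..4] ⇒ +0.136598 -0.580208 = -0.443610;  D = +0.372602+0.240743i
d^4_{-2,0}: k∈[2..4] ⇒ +0.053141 -0.601921 +0.958761 = +0.409981;  D = -0.057687-0.405902i
d^4_{-1,0}: k∈[1..4] ⇒ +0.012155 -0.309775 +1.315787 -0.931480 = +0.086687;  D = +0.056821-0.065467i
d^4_{0,0}: k∈[0..4] ⇒ +0.001319 -0.089625 +0.856549 -1.616996 +0.429268 = -0.419486;  D = -0.419486+0.000000i
d^4_{1,0}: k∈[0..3] ⇒ -0.012155 +0.309775 -1.315787 +0.931480 = -0.086687;  D = -0.056821-0.065467i
d^4_{2,0}: k∈[0..2] ⇒ +0.053141 -0.601921 +0.958761 = +0.409981;  D = -0.057687+0.405902i
d^4_{3,0}: k∈[0..1] ⇒ -0.136598 +0.580208 = +0.443610;  D = -0.372602+0.240743i
d^4_{4,0}: single k=0 term ⇒ +0.199067;  D = -0.191184-0.055462i
Y_4^{m'}(θ=2.0826,φ=1.266) and Σ D·Y over m':
  (-0.1912+0.0555i)·(+0.0881+0.2401i)  (+0.3726+0.2407i)·(+0.3218-0.2479i)  (-0.0577-0.4059i)·(-0.1416-0.0989i)  (+0.0568-0.0655i)·(+0.0801-0.2546i)  (-0.4195+0.0000i)·(-0.2308+0.0000i)  (-0.0568-0.0655i)·(-0.0801-0.2546i)  (-0.0577+0.4059i)·(-0.1416+0.0989i)  (-0.3726+0.2407i)·(-0.3218-0.2479i)  (-0.1912-0.0555i)·(+0.0881-0.2401i)
Y_4^0(R⁻¹ n̂) = +0.307595+0.000000i

Re=0.3076 Im=0.0000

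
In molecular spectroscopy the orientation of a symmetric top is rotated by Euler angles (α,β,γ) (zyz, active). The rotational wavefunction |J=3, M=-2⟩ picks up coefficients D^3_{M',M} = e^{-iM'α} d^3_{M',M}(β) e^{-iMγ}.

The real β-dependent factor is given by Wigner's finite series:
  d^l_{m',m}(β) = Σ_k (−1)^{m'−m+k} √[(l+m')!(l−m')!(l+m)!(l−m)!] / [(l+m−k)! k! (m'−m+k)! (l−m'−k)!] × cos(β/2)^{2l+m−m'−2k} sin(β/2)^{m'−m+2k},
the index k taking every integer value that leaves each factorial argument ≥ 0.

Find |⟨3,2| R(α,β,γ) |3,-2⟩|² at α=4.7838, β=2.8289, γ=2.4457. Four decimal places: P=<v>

D^3_{2,-2}(4.7838,2.8289,2.4457) = e^{-i·2·4.7838}·d^3_{2,-2}(2.8289)·e^{-i·-2·2.4457}. Compute d first:
With c≡cos(β/2)=0.155710 and s≡sin(β/2)=0.987803, N=[120·1·1·120]^{1/2}=120.000000
k: max(0,(-2)−(2))=0 … min(3+(-2),3−(2))=1
  k=0: (−1)^4·120.0000/(24)·0.1557^2·0.9878^4 = +0.115421
  k=1: (−1)^5·120.0000/(120)·0.1557^0·0.9878^6 = -0.929012
d^3_{2,-2}(2.8289) = +0.115421 -0.929012 = -0.813591
|D^3_{2,-2}|² = |d^3_{2,-2}(β)|² = (-0.813591)² = 0.661931 (the z-rotation phases have unit modulus)

P=0.6619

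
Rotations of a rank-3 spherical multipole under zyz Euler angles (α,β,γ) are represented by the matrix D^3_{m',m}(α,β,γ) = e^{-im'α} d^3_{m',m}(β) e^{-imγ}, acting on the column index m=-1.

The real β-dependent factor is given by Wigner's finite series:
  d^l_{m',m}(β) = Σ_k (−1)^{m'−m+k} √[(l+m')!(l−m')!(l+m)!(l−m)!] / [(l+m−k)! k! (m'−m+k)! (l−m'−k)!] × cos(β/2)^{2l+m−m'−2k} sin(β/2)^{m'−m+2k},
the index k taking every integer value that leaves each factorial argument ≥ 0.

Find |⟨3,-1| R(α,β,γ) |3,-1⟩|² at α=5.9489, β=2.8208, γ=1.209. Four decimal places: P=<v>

P=0.0197

First d^3_{-1,-1}(β=2.8208), then the phase factors e^{-i(-1)α} and e^{-i(-1)γ}:
Half-angle: c=0.159709, s=0.987164. N=√(2·24·2·24)=48.000000
k∈{0,1,2} keeps every argument non-negative
  k=0: (−1)^0·48.0000/(48)·0.1597^6·0.9872^0 = +0.000017
  k=1: (−1)^1·48.0000/(6)·0.1597^4·0.9872^2 = -0.005072
  k=2: (−1)^2·48.0000/(8)·0.1597^2·0.9872^4 = +0.145335
d^3_{-1,-1}(2.8208) = +0.000017 -0.005072 +0.145335 = +0.140279
|D^3_{-1,-1}|² = |d^3_{-1,-1}(β)|² = (+0.140279)² = 0.019678 (the z-rotation phases have unit modulus)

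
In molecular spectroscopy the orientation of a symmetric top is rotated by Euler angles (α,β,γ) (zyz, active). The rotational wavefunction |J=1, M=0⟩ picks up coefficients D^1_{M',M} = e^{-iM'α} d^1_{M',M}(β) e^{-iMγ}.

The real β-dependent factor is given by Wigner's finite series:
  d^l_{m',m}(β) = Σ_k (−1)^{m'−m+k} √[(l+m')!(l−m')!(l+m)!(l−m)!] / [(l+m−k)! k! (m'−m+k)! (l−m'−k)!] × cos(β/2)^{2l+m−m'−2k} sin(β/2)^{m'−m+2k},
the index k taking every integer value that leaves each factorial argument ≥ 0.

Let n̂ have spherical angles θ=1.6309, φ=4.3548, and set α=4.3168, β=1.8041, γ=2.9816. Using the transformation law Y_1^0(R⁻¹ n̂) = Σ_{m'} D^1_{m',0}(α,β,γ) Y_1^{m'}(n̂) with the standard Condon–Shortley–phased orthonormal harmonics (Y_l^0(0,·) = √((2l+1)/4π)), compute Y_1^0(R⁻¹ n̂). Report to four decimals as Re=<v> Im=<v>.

Need the full column D^1_{m',0} for m'=−1..1 at α=4.3168, β=1.8041, γ=2.9816.
cos(β/2)=0.620003, sin(β/2)=0.784600
d^1_{-1,0}: single k=1 term ⇒ +0.687950;  D = -0.265103-0.634819i
d^1_{0,0}: k∈[0..1] ⇒ +0.384404 -0.615596 = -0.231193;  D = -0.231193+0.000000i
d^1_{1,0}: single k=0 term ⇒ -0.687950;  D = +0.265103-0.634819i
Y_1^{m'}(θ=1.6309,φ=4.3548) and Σ D·Y over m':
  (-0.2651-0.6348i)·(-0.1207+0.3231i)  (-0.2312+0.0000i)·(-0.0293+0.0000i)  (+0.2651-0.6348i)·(+0.1207+0.3231i)
Y_1^0(R⁻¹ n̂) = +0.480950+0.000000i

Re=0.4809 Im=0.0000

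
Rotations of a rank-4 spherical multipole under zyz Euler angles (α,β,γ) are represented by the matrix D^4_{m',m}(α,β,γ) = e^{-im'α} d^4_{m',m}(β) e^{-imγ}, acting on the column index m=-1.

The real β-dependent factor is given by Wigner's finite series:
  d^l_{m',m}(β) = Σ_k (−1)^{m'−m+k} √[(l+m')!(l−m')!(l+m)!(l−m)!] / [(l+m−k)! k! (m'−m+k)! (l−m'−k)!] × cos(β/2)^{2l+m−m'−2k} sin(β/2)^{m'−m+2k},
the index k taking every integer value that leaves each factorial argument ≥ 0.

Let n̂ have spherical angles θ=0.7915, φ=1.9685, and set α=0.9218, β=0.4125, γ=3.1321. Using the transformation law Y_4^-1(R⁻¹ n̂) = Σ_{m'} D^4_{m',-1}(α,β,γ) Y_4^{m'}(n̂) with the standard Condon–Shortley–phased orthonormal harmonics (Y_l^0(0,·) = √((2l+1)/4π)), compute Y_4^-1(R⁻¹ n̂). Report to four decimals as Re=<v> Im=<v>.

Re=-0.0191 Im=0.3052

Need the full column D^4_{m',-1} for m'=−4..4 at α=0.9218, β=0.4125, γ=3.1321.
cos(β/2)=0.978806, sin(β/2)=0.204791
d^4_{-4,-1}: single k=3 term ⇒ +0.057744;  D = +0.049643+0.029496i
d^4_{-3,-1}: k∈[2..3] ⇒ +0.292732 -0.021357 = +0.271375;  D = +0.251440-0.102090i
d^4_{-2,-1}: k∈[1..3] ⇒ +0.747864 -0.163689 +0.004777 = +0.588951;  D = +0.153292-0.568652i
d^4_{-1,-1}: k∈[0..3] ⇒ +0.842504 -0.553212 +0.048434 -0.000707 = +0.337020;  D = -0.206230-0.266555i
d^4_{0,-1}: k∈[0..3] ⇒ -0.788317 +0.207052 -0.009064 +0.000066 = -0.590263;  D = +0.590236-0.005603i
d^4_{1,-1}: k∈[0..3] ⇒ +0.368808 -0.048434 +0.001060 -0.000003 = +0.321431;  D = -0.191829+0.257914i
d^4_{2,-1}: k∈[0..2] ⇒ -0.109126 +0.007166 -0.000063 = -0.102023;  D = -0.028420-0.097985i
d^4_{3,-1}: k∈[0..1] ⇒ +0.021357 -0.000561 = +0.020796;  D = +0.019414+0.007456i
d^4_{4,-1}: single k=0 term ⇒ -0.002528;  D = -0.002148+0.001332i
Y_4^{m'}(θ=0.7915,φ=1.9685) and Σ D·Y over m':
  (+0.0496+0.0295i)·(-0.0023-0.1133i)  (+0.2514-0.1021i)·(+0.2944+0.1168i)  (+0.1533-0.5687i)·(-0.2912+0.2971i)  (-0.2062-0.2666i)·(-0.0419-0.0997i)  (+0.5902-0.0056i)·(-0.3469+0.0000i)  (-0.1918+0.2579i)·(+0.0419-0.0997i)  (-0.0284-0.0980i)·(-0.2912-0.2971i)  (+0.0194+0.0075i)·(-0.2944+0.1168i)  (-0.0021+0.0013i)·(-0.0023+0.1133i)
Y_4^-1(R⁻¹ n̂) = -0.019091+0.305176i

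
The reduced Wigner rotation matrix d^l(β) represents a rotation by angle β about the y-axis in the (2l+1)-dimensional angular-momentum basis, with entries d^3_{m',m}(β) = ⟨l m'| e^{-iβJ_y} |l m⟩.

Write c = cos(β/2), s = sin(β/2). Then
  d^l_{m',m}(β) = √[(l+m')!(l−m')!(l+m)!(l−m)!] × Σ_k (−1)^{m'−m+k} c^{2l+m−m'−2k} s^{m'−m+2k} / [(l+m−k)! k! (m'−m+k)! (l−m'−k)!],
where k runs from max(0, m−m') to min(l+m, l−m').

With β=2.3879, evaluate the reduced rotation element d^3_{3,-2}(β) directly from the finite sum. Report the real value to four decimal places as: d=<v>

d=-0.6265

d^3_{3,-2}(β=2.3879) via Wigner's sum:
With c≡cos(β/2)=0.367990 and s≡sin(β/2)=0.929830, N=[720·1·1·120]^{1/2}=293.938769
Admissible k: 0..0 (factorial args all ≥0)
  k=0: (−1)^5·293.9388/(120)·0.3680^1·0.9298^5 = -0.626511
d^3_{3,-2}(2.3879) = -0.626511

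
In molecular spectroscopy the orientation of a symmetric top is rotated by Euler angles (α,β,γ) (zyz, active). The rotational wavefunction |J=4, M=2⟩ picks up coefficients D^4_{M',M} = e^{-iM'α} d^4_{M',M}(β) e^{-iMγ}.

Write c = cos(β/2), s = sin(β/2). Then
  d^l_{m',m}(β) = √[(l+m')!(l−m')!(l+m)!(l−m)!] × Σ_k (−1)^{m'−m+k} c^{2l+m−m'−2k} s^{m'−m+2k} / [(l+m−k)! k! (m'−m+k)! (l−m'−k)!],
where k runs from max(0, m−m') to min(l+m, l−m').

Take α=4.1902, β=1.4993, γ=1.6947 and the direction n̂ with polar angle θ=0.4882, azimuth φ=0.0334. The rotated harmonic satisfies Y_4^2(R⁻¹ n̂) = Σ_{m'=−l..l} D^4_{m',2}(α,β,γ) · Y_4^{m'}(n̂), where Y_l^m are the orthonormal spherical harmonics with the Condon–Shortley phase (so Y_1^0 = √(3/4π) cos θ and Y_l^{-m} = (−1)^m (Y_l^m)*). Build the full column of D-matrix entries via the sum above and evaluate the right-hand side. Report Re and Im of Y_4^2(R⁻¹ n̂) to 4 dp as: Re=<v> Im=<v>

Need the full column D^4_{m',2} for m'=−4..4 at α=4.1902, β=1.4993, γ=1.6947.
cos(β/2)=0.731927, sin(β/2)=0.681383
d^4_{-4,2}: single k=6 term ⇒ +0.283701;  D = +0.196631+0.204506i
d^4_{-3,2}: k∈[5..6] ⇒ +0.646464 -0.186754 = +0.459711;  D = -0.446140+0.110871i
d^4_{-2,2}: k∈[4..6] ⇒ +0.927956 -0.643374 +0.046465 = +0.331047;  D = +0.091045-0.318282i
d^4_{-1,2}: k∈[3..5] ⇒ +0.939784 -1.221703 +0.211759 = -0.070160;  D = -0.048840-0.050368i
d^4_{0,2}: k∈[2..4] ⇒ +0.677191 -1.565043 +0.508632 = -0.379220;  D = +0.367635-0.093015i
d^4_{1,2}: k∈[1..3] ⇒ +0.325314 -1.409676 +0.814468 = -0.269894;  D = -0.073128+0.259798i
d^4_{2,2}: k∈[0..2] ⇒ +0.082365 -0.856587 +0.927956 = +0.153735;  D = +0.107486+0.109915i
d^4_{3,2}: k∈[0..1] ⇒ -0.286900 +0.745931 = +0.459030;  D = -0.444528+0.114472i
d^4_{4,2}: single k=0 term ⇒ +0.377719;  D = +0.100805-0.364020i
Y_4^{m'}(θ=0.4882,φ=0.0334) and Σ D·Y over m':
  (+0.1966+0.2045i)·(+0.0212-0.0029i)  (-0.4461+0.1109i)·(+0.1135-0.0114i)  (+0.0910-0.3183i)·(+0.3275-0.0219i)  (-0.0488-0.0504i)·(+0.4818-0.0161i)  (+0.3676-0.0930i)·(+0.0946+0.0000i)  (-0.0731+0.2598i)·(-0.4818-0.0161i)  (+0.1075+0.1099i)·(+0.3275+0.0219i)  (-0.4445+0.1145i)·(-0.1135-0.0114i)  (+0.1008-0.3640i)·(+0.0212+0.0029i)
Y_4^2(R⁻¹ n̂) = +0.115807-0.218066i

Re=0.1158 Im=-0.2181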